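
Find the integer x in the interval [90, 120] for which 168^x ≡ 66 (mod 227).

95

Compute 168^90 mod 227 = 190, then multiply by 168 repeatedly:
  168^90=190  168^91=140  168^92=139  168^93=198  168^94=122
  168^95=66
Found 66 at exponent 95.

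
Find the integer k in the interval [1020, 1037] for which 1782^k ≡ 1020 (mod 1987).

1020

Compute 1782^1020 mod 1987 = 1020, then multiply by 1782 repeatedly:
  1782^1020=1020
Found 1020 at exponent 1020.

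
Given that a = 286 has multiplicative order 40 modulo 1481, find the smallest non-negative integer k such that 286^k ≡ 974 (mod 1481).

7

Successive powers of 286 modulo 1481:
  286^0=1  286^1=286  286^2=341  286^3=1261  286^4=763  286^5=511
  286^6=1008  286^7=974
So 286^7 ≡ 974 (mod 1481), giving k = 7.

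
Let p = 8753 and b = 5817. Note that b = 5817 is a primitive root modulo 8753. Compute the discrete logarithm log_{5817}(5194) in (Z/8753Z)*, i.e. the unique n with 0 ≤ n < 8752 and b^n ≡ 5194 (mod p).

2595

Baby-step giant-step with m = ceil(sqrt(8752)) = 94.
Baby table (5817^j mod 8753 for j=0..93):
  0:1  1:5817  2:7144  3:6157  4:6746  5:1783  6:8159  7:2137
  8:1669  9:1496  10:1750  11:11  12:2716  13:8560  14:6456  15:4182
  16:2107  17:2219  18:6001  19:853  20:7703  21:1744  22:121  23:3617
  24:6630  25:992  26:2237  27:5671  28:6903  29:4740  30:630  31:5956
  32:1678  33:1331  34:4775  35:2906  36:2159  37:7101  38:1110  39:5909
  40:8375  41:6930  42:4245  43:952  44:5888  45:7  46:5707  47:6243
  48:8087  49:3457  50:3728  51:4595  52:6206  53:2930  54:1719  55:3497
  56:77  57:1506  58:7402  59:1427  60:3015  61:5996  62:6780  63:6995
  64:5971  65:1403  66:3455  67:847  68:7813  69:2645  70:6944  71:6906
  72:4685  73:4556  74:6921  75:4410  76:6680  77:2993  78:564  79:7166
  80:2836  81:6360  82:5942  83:7770  84:6351  85:6107  86:4745  87:3456
  88:6664  89:6204  90:49  91:4937  92:8689  93:4091
Giant step factor: 5817^(-94) ≡ 1092 (mod 8753).
Scan 5194·1092^i mod 8753 for i = 0, 1, …:
  i=0: 5194   i=1: 8657   i=2: 204   i=3: 3943
  i=4: 8033   i=5: 1530   i=6: 7690   i=7: 3353
  i=8: 2722   i=9: 5157     …   i=26: 4955
  i=27: 1506
Match at i=27, j=57: n = 27·94 + 57 = 2595.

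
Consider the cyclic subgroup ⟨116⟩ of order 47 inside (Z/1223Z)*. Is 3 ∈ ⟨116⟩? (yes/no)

3 ∈ ⟨116⟩ iff 3^47 ≡ 1 (mod 1223), since |⟨116⟩| = 47.
3^47 mod 1223 = 1.
Since 1 = 1, 3 lies in the subgroup.

yes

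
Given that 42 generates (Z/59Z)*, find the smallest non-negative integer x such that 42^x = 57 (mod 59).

8

Successive powers of 42 modulo 59:
  42^0=1  42^1=42  42^2=53  42^3=43  42^4=36  42^5=37
  42^6=20  42^7=14  42^8=57
So 42^8 ≡ 57 (mod 59), giving x = 8.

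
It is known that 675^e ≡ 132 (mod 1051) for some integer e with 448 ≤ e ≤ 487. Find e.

455

Compute 675^448 mod 1051 = 306, then multiply by 675 repeatedly:
  675^448=306  675^449=554  675^450=845  675^451=733  675^452=805
  675^453=8  675^454=145  675^455=132
Found 132 at exponent 455.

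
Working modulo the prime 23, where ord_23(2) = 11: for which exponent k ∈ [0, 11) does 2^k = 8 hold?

3

Successive powers of 2 modulo 23:
  2^0=1  2^1=2  2^2=4  2^3=8
So 2^3 ≡ 8 (mod 23), giving k = 3.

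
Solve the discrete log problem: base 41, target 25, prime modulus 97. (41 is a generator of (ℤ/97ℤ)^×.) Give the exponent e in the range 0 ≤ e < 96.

Successive powers of 41 modulo 97:
  41^0=1  41^1=41  41^2=32  41^3=51  41^4=54  41^5=80
  41^6=79  41^7=38  41^8=6  41^9=52  41^10=95  41^11=15
  41^12=33  41^13=92  41^14=86  41^15=34  41^16=36  41^17=21
  41^18=85  41^19=90  41^20=4  41^21=67  41^22=31  41^23=10
  41^24=22  41^25=29  41^26=25
So 41^26 ≡ 25 (mod 97), giving e = 26.

26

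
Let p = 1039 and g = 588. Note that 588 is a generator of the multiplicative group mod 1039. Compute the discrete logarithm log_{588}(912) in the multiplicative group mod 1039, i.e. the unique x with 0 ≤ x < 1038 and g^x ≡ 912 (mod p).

Baby-step giant-step with m = ceil(sqrt(1038)) = 33.
Baby table (588^j mod 1039 for j=0..32):
  0:1  1:588  2:796  3:498  4:865  5:549  6:722  7:624
  8:145  9:62  10:91  11:519  12:745  13:641  14:790  15:87
  16:245  17:678  18:727  19:447  20:1008  21:474  22:260  23:147
  24:199  25:644  26:476  27:397  28:700  29:156  30:296  31:535
  32:802
Giant step factor: 588^(-33) ≡ 1031 (mod 1039).
Scan 912·1031^i mod 1039 for i = 0, 1, …:
  i=0: 912   i=1: 1016   i=2: 184   i=3: 606
  i=4: 347   i=5: 341   i=6: 389   i=7: 5
  i=8: 999   i=9: 320     …   i=27: 340
  i=28: 397
Match at i=28, j=27: x = 28·33 + 27 = 951.

951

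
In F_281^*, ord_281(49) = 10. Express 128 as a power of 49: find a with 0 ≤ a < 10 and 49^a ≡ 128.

7

Successive powers of 49 modulo 281:
  49^0=1  49^1=49  49^2=153  49^3=191  49^4=86  49^5=280
  49^6=232  49^7=128
So 49^7 ≡ 128 (mod 281), giving a = 7.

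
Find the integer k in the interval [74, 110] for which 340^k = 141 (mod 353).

91

Compute 340^74 mod 353 = 323, then multiply by 340 repeatedly:
  340^74=323  340^75=37  340^76=225  340^77=252  340^78=254
  340^79=228  340^80=213  340^81=55  340^82=344  340^83=117
  340^84=244  340^85=5  340^86=288  340^87=139  340^88=311
  340^89=193  340^90=315  340^91=141
Found 141 at exponent 91.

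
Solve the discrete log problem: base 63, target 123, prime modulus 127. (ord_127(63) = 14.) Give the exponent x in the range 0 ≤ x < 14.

5

Successive powers of 63 modulo 127:
  63^0=1  63^1=63  63^2=32  63^3=111  63^4=8  63^5=123
So 63^5 ≡ 123 (mod 127), giving x = 5.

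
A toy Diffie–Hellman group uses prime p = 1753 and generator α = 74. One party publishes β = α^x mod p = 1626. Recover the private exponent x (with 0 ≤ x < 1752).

1531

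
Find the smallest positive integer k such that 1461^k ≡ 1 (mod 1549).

4

The order of 1461 must divide p − 1 = 1548 = 2^2 · 3^2 · 43.
Divisors: 1, 2, 3, 4, 6, 9, 12, 18, 36, 43, 86, 129, 172, 258, 387, 516, 774, 1548.
Check each in increasing order: 1461^1 ≡ 1461;  1461^2 ≡ 1548;  1461^3 ≡ 88;  1461^4 ≡ 1.
Smallest exponent giving 1 is 4.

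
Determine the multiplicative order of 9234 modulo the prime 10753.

10752

The order of 9234 must divide p − 1 = 10752 = 2^9 · 3 · 7.
Divisors: 1, 2, 3, 4, 6, 7, 8, 12, 14, 16, 21, 24, 28, 32, 42, 48, 56, 64, 84, 96, 112, 128, 168, 192, 224, 256, 336, 384, 448, 512, 672, 768, 896, 1344, 1536, 1792, 2688, 3584, 5376, 10752.
Check each in increasing order: 9234^1 ≡ 9234;  9234^2 ≡ 6219;  9234^3 ≡ 5226;  9234^4 ≡ 8173;  9234^6 ≡ 9209;  9234^7 ≡ 1182;  9234^8 ≡ 293;  9234^12 ≡ 7523;  9234^14 ≡ 9987;  9234^16 ≡ 10578;  9234^21 ≡ 8593;  9234^24 ≡ 2490;  9234^28 ≡ 6094;  9234^32 ≡ 9119;  9234^42 ≡ 9551;  9234^48 ≡ 6372;  9234^56 ≡ 6727;  9234^64 ≡ 3212;  9234^84 ≡ 3902;  9234^96 ≡ 9809;  9234^112 ≡ 3905;  9234^128 ≡ 4817;  9234^168 ≡ 10109;  9234^192 ≡ 9390;  9234^224 ≡ 1271;  9234^256 ≡ 9268;  9234^336 ≡ 6122;  9234^384 ≡ 8253;  9234^448 ≡ 2491;  9234^512 ≡ 860;  9234^672 ≡ 4679;  9234^768 ≡ 2507;  9234^896 ≡ 600;  9234^1344 ≡ 10686;  9234^1536 ≡ 5297;  9234^1792 ≡ 5151;  9234^2688 ≡ 4489;  9234^3584 ≡ 5150;  9234^5376 ≡ 10752;  9234^10752 ≡ 1.
Smallest exponent giving 1 is 10752.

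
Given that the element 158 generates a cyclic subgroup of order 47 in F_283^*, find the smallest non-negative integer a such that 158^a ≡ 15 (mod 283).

8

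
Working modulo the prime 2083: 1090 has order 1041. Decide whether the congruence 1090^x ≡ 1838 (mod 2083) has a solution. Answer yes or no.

yes

1838 ∈ ⟨1090⟩ iff 1838^1041 ≡ 1 (mod 2083), since |⟨1090⟩| = 1041.
1838^1041 mod 2083 = 1.
Since 1 = 1, 1838 lies in the subgroup.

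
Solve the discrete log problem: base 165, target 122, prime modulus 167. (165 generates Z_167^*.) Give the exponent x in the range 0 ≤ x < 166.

40

Baby-step giant-step with m = ceil(sqrt(166)) = 13.
Baby table (165^j mod 167 for j=0..12):
  0:1  1:165  2:4  3:159  4:16  5:135  6:64  7:39
  8:89  9:156  10:22  11:123  12:88
Giant step factor: 165^(-13) ≡ 37 (mod 167).
Scan 122·37^i mod 167 for i = 0, 1, …:
  i=0: 122   i=1: 5   i=2: 18   i=3: 165
Match at i=3, j=1: x = 3·13 + 1 = 40.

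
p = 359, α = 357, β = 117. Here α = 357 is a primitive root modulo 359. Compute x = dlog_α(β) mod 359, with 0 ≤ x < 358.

Baby-step giant-step with m = ceil(sqrt(358)) = 19.
Baby table (357^j mod 359 for j=0..18):
  0:1  1:357  2:4  3:351  4:16  5:327  6:64  7:231
  8:256  9:206  10:306  11:106  12:147  13:65  14:229  15:260
  16:198  17:322  18:74
Giant step factor: 357^(-19) ≡ 114 (mod 359).
Scan 117·114^i mod 359 for i = 0, 1, …:
  i=0: 117   i=1: 55   i=2: 167   i=3: 11
  i=4: 177   i=5: 74
Match at i=5, j=18: x = 5·19 + 18 = 113.

113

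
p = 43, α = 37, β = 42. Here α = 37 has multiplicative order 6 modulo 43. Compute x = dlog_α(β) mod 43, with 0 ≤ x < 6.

3

Successive powers of 37 modulo 43:
  37^0=1  37^1=37  37^2=36  37^3=42
So 37^3 ≡ 42 (mod 43), giving x = 3.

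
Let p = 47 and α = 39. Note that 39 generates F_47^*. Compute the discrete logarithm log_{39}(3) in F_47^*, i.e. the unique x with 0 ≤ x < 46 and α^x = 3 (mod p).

14

Baby-step giant-step with m = ceil(sqrt(46)) = 7.
Baby table (39^j mod 47 for j=0..6):
  0:1  1:39  2:17  3:5  4:7  5:38  6:25
Giant step factor: 39^(-7) ≡ 43 (mod 47).
Scan 3·43^i mod 47 for i = 0, 1, …:
  i=0: 3   i=1: 35   i=2: 1
Match at i=2, j=0: x = 2·7 + 0 = 14.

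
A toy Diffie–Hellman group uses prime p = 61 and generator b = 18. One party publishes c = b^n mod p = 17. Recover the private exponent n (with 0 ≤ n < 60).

Baby-step giant-step with m = ceil(sqrt(60)) = 8.
Baby table (18^j mod 61 for j=0..7):
  0:1  1:18  2:19  3:37  4:56  5:32  6:27  7:59
Giant step factor: 18^(-8) ≡ 22 (mod 61).
Scan 17·22^i mod 61 for i = 0, 1, …:
  i=0: 17   i=1: 8   i=2: 54   i=3: 29
  i=4: 28   i=5: 6   i=6: 10   i=7: 37
Match at i=7, j=3: n = 7·8 + 3 = 59.

59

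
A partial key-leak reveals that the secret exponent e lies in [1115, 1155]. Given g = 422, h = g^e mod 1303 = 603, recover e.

Compute 422^1115 mod 1303 = 31, then multiply by 422 repeatedly:
  422^1115=31  422^1116=52  422^1117=1096  422^1118=1250  422^1119=1088
  422^1120=480  422^1121=595  422^1122=914  422^1123=20  422^1124=622
  422^1125=581  422^1126=218  422^1127=786  422^1128=730  422^1129=552
  422^1130=1010  422^1131=139  422^1132=23  422^1133=585  422^1134=603
Found 603 at exponent 1134.

1134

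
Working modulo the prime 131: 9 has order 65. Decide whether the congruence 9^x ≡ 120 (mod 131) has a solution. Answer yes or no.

120 ∈ ⟨9⟩ iff 120^65 ≡ 1 (mod 131), since |⟨9⟩| = 65.
120^65 mod 131 = 130.
Since 130 ≠ 1, 120 does not lie in the subgroup.

no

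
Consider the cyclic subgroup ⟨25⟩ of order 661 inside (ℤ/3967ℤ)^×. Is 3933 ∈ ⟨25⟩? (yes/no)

yes

3933 ∈ ⟨25⟩ iff 3933^661 ≡ 1 (mod 3967), since |⟨25⟩| = 661.
3933^661 mod 3967 = 1.
Since 1 = 1, 3933 lies in the subgroup.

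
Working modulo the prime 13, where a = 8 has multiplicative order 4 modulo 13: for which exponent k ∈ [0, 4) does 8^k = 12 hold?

Successive powers of 8 modulo 13:
  8^0=1  8^1=8  8^2=12
So 8^2 ≡ 12 (mod 13), giving k = 2.

2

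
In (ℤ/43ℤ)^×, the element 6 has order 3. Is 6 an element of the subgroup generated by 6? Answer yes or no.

yes

⟨6⟩ has order 3; its elements mod 43 are {1, 6, 36}.
6 is in this set.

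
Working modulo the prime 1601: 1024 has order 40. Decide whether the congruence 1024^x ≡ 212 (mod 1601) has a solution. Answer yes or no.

212 ∈ ⟨1024⟩ iff 212^40 ≡ 1 (mod 1601), since |⟨1024⟩| = 40.
212^40 mod 1601 = 1.
Since 1 = 1, 212 lies in the subgroup.

yes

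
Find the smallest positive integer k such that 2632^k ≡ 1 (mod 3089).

The order of 2632 must divide p − 1 = 3088 = 2^4 · 193.
Divisors: 1, 2, 4, 8, 16, 193, 386, 772, 1544, 3088.
Check each in increasing order: 2632^1 ≡ 2632;  2632^2 ≡ 1886;  2632^4 ≡ 1557;  2632^8 ≡ 2473;  2632^16 ≡ 2598;  2632^193 ≡ 2816;  2632^386 ≡ 393;  2632^772 ≡ 3088;  2632^1544 ≡ 1.
Smallest exponent giving 1 is 1544.

1544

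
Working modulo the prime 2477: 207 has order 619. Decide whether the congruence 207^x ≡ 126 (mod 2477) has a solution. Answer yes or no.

no

126 ∈ ⟨207⟩ iff 126^619 ≡ 1 (mod 2477), since |⟨207⟩| = 619.
126^619 mod 2477 = 2476.
Since 2476 ≠ 1, 126 does not lie in the subgroup.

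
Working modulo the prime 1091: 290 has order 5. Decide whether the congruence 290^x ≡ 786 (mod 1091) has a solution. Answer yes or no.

786 ∈ ⟨290⟩ iff 786^5 ≡ 1 (mod 1091), since |⟨290⟩| = 5.
786^5 mod 1091 = 1.
Since 1 = 1, 786 lies in the subgroup.

yes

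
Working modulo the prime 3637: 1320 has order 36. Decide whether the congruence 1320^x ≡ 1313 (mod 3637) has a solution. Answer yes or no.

yes

1313 ∈ ⟨1320⟩ iff 1313^36 ≡ 1 (mod 3637), since |⟨1320⟩| = 36.
1313^36 mod 3637 = 1.
Since 1 = 1, 1313 lies in the subgroup.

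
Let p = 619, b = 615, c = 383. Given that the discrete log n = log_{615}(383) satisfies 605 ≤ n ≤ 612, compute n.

Compute 615^605 mod 619 = 59, then multiply by 615 repeatedly:
  615^605=59  615^606=383
Found 383 at exponent 606.

606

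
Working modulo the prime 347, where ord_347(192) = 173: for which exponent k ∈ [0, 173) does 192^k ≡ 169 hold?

49

Baby-step giant-step with m = ceil(sqrt(173)) = 14.
Baby table (192^j mod 347 for j=0..13):
  0:1  1:192  2:82  3:129  4:131  5:168  6:332  7:243
  8:158  9:147  10:117  11:256  12:225  13:172
Giant step factor: 192^(-14) ≡ 100 (mod 347).
Scan 169·100^i mod 347 for i = 0, 1, …:
  i=0: 169   i=1: 244   i=2: 110   i=3: 243
Match at i=3, j=7: k = 3·14 + 7 = 49.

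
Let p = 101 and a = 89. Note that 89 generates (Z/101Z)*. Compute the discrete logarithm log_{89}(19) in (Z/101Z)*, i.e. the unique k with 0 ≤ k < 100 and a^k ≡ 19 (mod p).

76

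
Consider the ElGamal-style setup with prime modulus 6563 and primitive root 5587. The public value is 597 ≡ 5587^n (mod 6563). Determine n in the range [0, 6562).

Baby-step giant-step with m = ceil(sqrt(6562)) = 82.
Baby table (5587^j mod 6563 for j=0..81):
  0:1  1:5587  2:941  3:404  4:6039  5:6073  6:5704  7:4883
  8:5493  9:803  10:3832  11:878  12:2825  13:5823  14:310  15:5901
  16:2938  17:543  18:1635  19:5612  20:2793  21:4240  22:3013  23:6099
  24:17  25:3097  26:2871  27:305  28:4218  29:4796  30:5086  31:4255
  32:1499  33:525  34:6077  35:1800  36:2084  37:546  38:5270  39:1872
  40:4005  41:2668  42:1543  43:3522  44:1540  45:6450  46:5280  47:5238
  48:289  49:145  50:2866  51:5185  52:6076  53:2776  54:1143  55:142
  56:5794  57:2362  58:4864  59:4348  60:2613  61:2719  62:4271  63:5572
  64:2455  65:5978  66:6542  67:807  68:6491  69:4642  70:4441  71:3727
  72:4913  73:2465  74:2781  75:2826  76:4847  77:1251  78:6305  79:2414
  80:53  81:776
Giant step factor: 5587^(-82) ≡ 1584 (mod 6563).
Scan 597·1584^i mod 6563 for i = 0, 1, …:
  i=0: 597   i=1: 576   i=2: 127   i=3: 4278
  i=4: 3336   i=5: 1009   i=6: 3447   i=7: 6195
  i=8: 1195   i=9: 2736     …   i=75: 2249
  i=76: 5270
Match at i=76, j=38: n = 76·82 + 38 = 6270.

6270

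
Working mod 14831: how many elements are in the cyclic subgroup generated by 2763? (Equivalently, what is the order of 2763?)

7415

The order of 2763 must divide p − 1 = 14830 = 2 · 5 · 1483.
Divisors: 1, 2, 5, 10, 1483, 2966, 7415, 14830.
Check each in increasing order: 2763^1 ≡ 2763;  2763^2 ≡ 11035;  2763^5 ≡ 8832;  2763^10 ≡ 7995;  2763^1483 ≡ 3458;  2763^2966 ≡ 3978;  2763^7415 ≡ 1.
Smallest exponent giving 1 is 7415.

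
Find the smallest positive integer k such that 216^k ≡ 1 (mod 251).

250

The order of 216 must divide p − 1 = 250 = 2 · 5^3.
Divisors: 1, 2, 5, 10, 25, 50, 125, 250.
Check each in increasing order: 216^1 ≡ 216;  216^2 ≡ 221;  216^5 ≡ 126;  216^10 ≡ 63;  216^25 ≡ 102;  216^50 ≡ 113;  216^125 ≡ 250;  216^250 ≡ 1.
Smallest exponent giving 1 is 250.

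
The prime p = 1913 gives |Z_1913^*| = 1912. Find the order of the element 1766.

1912

The order of 1766 must divide p − 1 = 1912 = 2^3 · 239.
Divisors: 1, 2, 4, 8, 239, 478, 956, 1912.
Check each in increasing order: 1766^1 ≡ 1766;  1766^2 ≡ 566;  1766^4 ≡ 885;  1766^8 ≡ 808;  1766^239 ≡ 922;  1766^478 ≡ 712;  1766^956 ≡ 1912;  1766^1912 ≡ 1.
Smallest exponent giving 1 is 1912.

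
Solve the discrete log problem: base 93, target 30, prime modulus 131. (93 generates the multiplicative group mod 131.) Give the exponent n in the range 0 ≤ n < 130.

Baby-step giant-step with m = ceil(sqrt(130)) = 12.
Baby table (93^j mod 131 for j=0..11):
  0:1  1:93  2:3  3:17  4:9  5:51  6:27  7:22
  8:81  9:66  10:112  11:67
Giant step factor: 93^(-12) ≡ 108 (mod 131).
Scan 30·108^i mod 131 for i = 0, 1, …:
  i=0: 30   i=1: 96   i=2: 19   i=3: 87
  i=4: 95   i=5: 42   i=6: 82   i=7: 79
  i=8: 17
Match at i=8, j=3: n = 8·12 + 3 = 99.

99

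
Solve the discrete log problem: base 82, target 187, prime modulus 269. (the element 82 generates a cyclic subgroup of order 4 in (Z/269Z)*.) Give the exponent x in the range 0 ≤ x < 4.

3

Successive powers of 82 modulo 269:
  82^0=1  82^1=82  82^2=268  82^3=187
So 82^3 ≡ 187 (mod 269), giving x = 3.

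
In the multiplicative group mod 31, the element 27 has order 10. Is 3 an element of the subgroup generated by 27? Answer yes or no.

3 ∈ ⟨27⟩ iff 3^10 ≡ 1 (mod 31), since |⟨27⟩| = 10.
3^10 mod 31 = 25.
Since 25 ≠ 1, 3 does not lie in the subgroup.

no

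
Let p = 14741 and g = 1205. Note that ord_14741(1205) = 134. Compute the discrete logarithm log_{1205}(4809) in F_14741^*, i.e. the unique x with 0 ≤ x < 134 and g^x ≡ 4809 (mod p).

Baby-step giant-step with m = ceil(sqrt(134)) = 12.
Baby table (1205^j mod 14741 for j=0..11):
  0:1  1:1205  2:7407  3:7130  4:12388  5:9648  6:9932  7:13109
  8:8734  9:14137  10:9230  11:7436
Giant step factor: 1205^(-12) ≡ 1599 (mod 14741).
Scan 4809·1599^i mod 14741 for i = 0, 1, …:
  i=0: 4809   i=1: 9530   i=2: 11017   i=3: 688
  i=4: 9278   i=5: 6076   i=6: 1205
Match at i=6, j=1: x = 6·12 + 1 = 73.

73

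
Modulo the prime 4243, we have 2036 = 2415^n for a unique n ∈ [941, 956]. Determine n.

943

Compute 2415^941 mod 4243 = 785, then multiply by 2415 repeatedly:
  2415^941=785  2415^942=3397  2415^943=2036
Found 2036 at exponent 943.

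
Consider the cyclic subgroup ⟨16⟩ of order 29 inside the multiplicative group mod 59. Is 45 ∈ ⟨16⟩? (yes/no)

yes

45 ∈ ⟨16⟩ iff 45^29 ≡ 1 (mod 59), since |⟨16⟩| = 29.
45^29 mod 59 = 1.
Since 1 = 1, 45 lies in the subgroup.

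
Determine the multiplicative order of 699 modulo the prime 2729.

The order of 699 must divide p − 1 = 2728 = 2^3 · 11 · 31.
Divisors: 1, 2, 4, 8, 11, 22, 31, 44, 62, 88, 124, 248, 341, 682, 1364, 2728.
Check each in increasing order: 699^1 ≡ 699;  699^2 ≡ 110;  699^4 ≡ 1184;  699^8 ≡ 1879;  699^11 ≡ 321;  699^22 ≡ 2068;  699^31 ≡ 31;  699^44 ≡ 281;  699^62 ≡ 961;  699^88 ≡ 2549;  699^124 ≡ 1119;  699^248 ≡ 2279;  699^341 ≡ 1627;  699^682 ≡ 2728;  699^1364 ≡ 1.
Smallest exponent giving 1 is 1364.

1364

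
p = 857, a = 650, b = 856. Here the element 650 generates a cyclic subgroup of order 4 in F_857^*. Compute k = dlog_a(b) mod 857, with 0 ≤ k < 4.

2

Successive powers of 650 modulo 857:
  650^0=1  650^1=650  650^2=856
So 650^2 ≡ 856 (mod 857), giving k = 2.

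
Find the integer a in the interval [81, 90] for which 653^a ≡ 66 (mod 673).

85

Compute 653^81 mod 673 = 603, then multiply by 653 repeatedly:
  653^81=603  653^82=54  653^83=266  653^84=64  653^85=66
Found 66 at exponent 85.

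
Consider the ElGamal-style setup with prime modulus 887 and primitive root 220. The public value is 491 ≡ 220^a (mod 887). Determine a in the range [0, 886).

Baby-step giant-step with m = ceil(sqrt(886)) = 30.
Baby table (220^j mod 887 for j=0..29):
  0:1  1:220  2:502  3:452  4:96  5:719  6:294  7:816
  8:346  9:725  10:727  11:280  12:397  13:414  14:606  15:270
  16:858  17:716  18:521  19:197  20:764  21:437  22:344  23:285
  24:610  25:263  26:205  27:750  28:18  29:412
Giant step factor: 220^(-30) ≡ 529 (mod 887).
Scan 491·529^i mod 887 for i = 0, 1, …:
  i=0: 491   i=1: 735   i=2: 309   i=3: 253
  i=4: 787   i=5: 320   i=6: 750
Match at i=6, j=27: a = 6·30 + 27 = 207.

207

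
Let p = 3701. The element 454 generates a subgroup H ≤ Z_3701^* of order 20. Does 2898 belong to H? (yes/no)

no

2898 ∈ ⟨454⟩ iff 2898^20 ≡ 1 (mod 3701), since |⟨454⟩| = 20.
2898^20 mod 3701 = 1908.
Since 1908 ≠ 1, 2898 does not lie in the subgroup.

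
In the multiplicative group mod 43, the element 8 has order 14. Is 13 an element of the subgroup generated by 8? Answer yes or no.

no

⟨8⟩ has order 14; its elements mod 43 are {1, 2, 4, 8, 11, 16, 21, 22, 27, 32, 35, 39, 41, 42}.
13 is not in this set.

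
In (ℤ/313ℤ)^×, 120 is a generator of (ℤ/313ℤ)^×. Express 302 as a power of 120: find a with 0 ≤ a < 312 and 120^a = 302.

296

Baby-step giant-step with m = ceil(sqrt(312)) = 18.
Baby table (120^j mod 313 for j=0..17):
  0:1  1:120  2:2  3:240  4:4  5:167  6:8  7:21
  8:16  9:42  10:32  11:84  12:64  13:168  14:128  15:23
  16:256  17:46
Giant step factor: 120^(-18) ≡ 151 (mod 313).
Scan 302·151^i mod 313 for i = 0, 1, …:
  i=0: 302   i=1: 217   i=2: 215   i=3: 226
  i=4: 9   i=5: 107   i=6: 194   i=7: 185
  i=8: 78   i=9: 197     …   i=15: 54
  i=16: 16
Match at i=16, j=8: a = 16·18 + 8 = 296.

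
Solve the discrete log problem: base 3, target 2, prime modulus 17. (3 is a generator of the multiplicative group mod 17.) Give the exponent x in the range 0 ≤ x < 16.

14

Successive powers of 3 modulo 17:
  3^0=1  3^1=3  3^2=9  3^3=10  3^4=13  3^5=5
  3^6=15  3^7=11  3^8=16  3^9=14  3^10=8  3^11=7
  3^12=4  3^13=12  3^14=2
So 3^14 ≡ 2 (mod 17), giving x = 14.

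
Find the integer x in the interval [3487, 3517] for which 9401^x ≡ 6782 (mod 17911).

Compute 9401^3487 mod 17911 = 11950, then multiply by 9401 repeatedly:
  9401^3487=11950  9401^3488=4158  9401^3489=7556  9401^3490=16841  9401^3491=6912
  9401^3492=16515  9401^3493=4967  9401^3494=790  9401^3495=11636  9401^3496=7559
  9401^3497=9222  9401^3498=6782
Found 6782 at exponent 3498.

3498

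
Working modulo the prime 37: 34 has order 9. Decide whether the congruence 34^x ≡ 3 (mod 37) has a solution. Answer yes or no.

⟨34⟩ has order 9; its elements mod 37 are {1, 7, 9, 10, 12, 16, 26, 33, 34}.
3 is not in this set.

no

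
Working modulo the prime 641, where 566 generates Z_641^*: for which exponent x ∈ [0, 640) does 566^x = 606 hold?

604

Baby-step giant-step with m = ceil(sqrt(640)) = 26.
Baby table (566^j mod 641 for j=0..25):
  0:1  1:566  2:497  3:544  4:224  5:507  6:435  7:66
  8:178  9:111  10:8  11:41  12:130  13:506  14:510  15:210
  16:275  17:528  18:142  19:247  20:64  21:328  22:399  23:202
  24:234  25:398
Giant step factor: 566^(-26) ≡ 361 (mod 641).
Scan 606·361^i mod 641 for i = 0, 1, …:
  i=0: 606   i=1: 185   i=2: 121   i=3: 93
  i=4: 241   i=5: 466   i=6: 284   i=7: 605
  i=8: 465   i=9: 564     …   i=22: 628
  i=23: 435
Match at i=23, j=6: x = 23·26 + 6 = 604.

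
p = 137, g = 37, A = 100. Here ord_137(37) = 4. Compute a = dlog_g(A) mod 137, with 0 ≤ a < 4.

Successive powers of 37 modulo 137:
  37^0=1  37^1=37  37^2=136  37^3=100
So 37^3 ≡ 100 (mod 137), giving a = 3.

3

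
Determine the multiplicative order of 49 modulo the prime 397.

198

The order of 49 must divide p − 1 = 396 = 2^2 · 3^2 · 11.
Divisors: 1, 2, 3, 4, 6, 9, 11, 12, 18, 22, 33, 36, 44, 66, 99, 132, 198, 396.
Check each in increasing order: 49^1 ≡ 49;  49^2 ≡ 19;  49^3 ≡ 137;  49^4 ≡ 361;  49^6 ≡ 110;  49^9 ≡ 381;  49^11 ≡ 93;  49^12 ≡ 190;  49^18 ≡ 256;  49^22 ≡ 312;  49^33 ≡ 35;  49^36 ≡ 31;  49^44 ≡ 79;  49^66 ≡ 34;  49^99 ≡ 396;  49^132 ≡ 362;  49^198 ≡ 1.
Smallest exponent giving 1 is 198.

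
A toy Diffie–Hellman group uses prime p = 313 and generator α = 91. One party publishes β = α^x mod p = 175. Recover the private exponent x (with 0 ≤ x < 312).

33

Baby-step giant-step with m = ceil(sqrt(312)) = 18.
Baby table (91^j mod 313 for j=0..17):
  0:1  1:91  2:143  3:180  4:104  5:74  6:161  7:253
  8:174  9:184  10:155  11:20  12:255  13:43  14:157  15:202
  16:228  17:90
Giant step factor: 91^(-18) ≡ 307 (mod 313).
Scan 175·307^i mod 313 for i = 0, 1, …:
  i=0: 175   i=1: 202
Match at i=1, j=15: x = 1·18 + 15 = 33.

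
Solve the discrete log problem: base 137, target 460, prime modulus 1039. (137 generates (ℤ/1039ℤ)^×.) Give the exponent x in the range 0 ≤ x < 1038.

565

Baby-step giant-step with m = ceil(sqrt(1038)) = 33.
Baby table (137^j mod 1039 for j=0..32):
  0:1  1:137  2:67  3:867  4:333  5:944  6:492  7:908
  8:755  9:574  10:713  11:15  12:1016  13:1005  14:537  15:839
  16:653  17:107  18:113  19:935  20:298  21:305  22:225  23:694
  24:529  25:782  26:117  27:444  28:566  29:656  30:518  31:314
  32:419
Giant step factor: 137^(-33) ≡ 890 (mod 1039).
Scan 460·890^i mod 1039 for i = 0, 1, …:
  i=0: 460   i=1: 34   i=2: 129   i=3: 520
  i=4: 445   i=5: 191   i=6: 633   i=7: 232
  i=8: 758   i=9: 309     …   i=16: 716
  i=17: 333
Match at i=17, j=4: x = 17·33 + 4 = 565.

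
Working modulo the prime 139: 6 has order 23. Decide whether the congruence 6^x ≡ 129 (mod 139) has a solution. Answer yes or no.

yes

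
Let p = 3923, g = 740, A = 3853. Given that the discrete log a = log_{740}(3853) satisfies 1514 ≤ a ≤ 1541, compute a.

1537

Compute 740^1514 mod 3923 = 244, then multiply by 740 repeatedly:
  740^1514=244  740^1515=102  740^1516=943  740^1517=3449  740^1518=2310
  740^1519=2895  740^1520=342  740^1521=2008  740^1522=3026  740^1523=3130
  740^1524=1630  740^1525=1839  740^1526=3502  740^1527=2300  740^1528=3341
  740^1529=850  740^1530=1320  740^1531=3896  740^1532=3558  740^1533=587
  740^1534=2850  740^1535=2349  740^1536=371  740^1537=3853
Found 3853 at exponent 1537.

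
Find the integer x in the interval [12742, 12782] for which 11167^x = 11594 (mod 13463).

Compute 11167^12742 mod 13463 = 2528, then multiply by 11167 repeatedly:
  11167^12742=2528  11167^12743=11728  11167^12744=11975  11167^12745=10309  11167^12746=11953
  11167^12747=6969  11167^12748=6683  11167^12749=3652  11167^12750=2457  11167^12751=13188
  11167^12752=12102  11167^12753=1440  11167^12754=5658  11167^12755=1027  11167^12756=11496
  11167^12757=6127  11167^12758=1243  11167^12759=228  11167^12760=1569  11167^12761=5660
  11167^12762=9898  11167^12763=13199  11167^12764=309  11167^12765=4075  11167^12766=585
  11167^12767=3140  11167^12768=6728  11167^12769=8036  11167^12770=7117  11167^12771=3450
  11167^12772=8507  11167^12773=2741  11167^12774=7348  11167^12775=11594
Found 11594 at exponent 12775.

12775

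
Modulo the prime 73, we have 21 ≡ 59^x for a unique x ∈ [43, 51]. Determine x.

51

Compute 59^43 mod 73 = 44, then multiply by 59 repeatedly:
  59^43=44  59^44=41  59^45=10  59^46=6  59^47=62
  59^48=8  59^49=34  59^50=35  59^51=21
Found 21 at exponent 51.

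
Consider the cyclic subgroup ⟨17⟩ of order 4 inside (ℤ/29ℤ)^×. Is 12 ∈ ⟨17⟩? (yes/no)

⟨17⟩ has order 4; its elements mod 29 are {1, 12, 17, 28}.
12 is in this set.

yes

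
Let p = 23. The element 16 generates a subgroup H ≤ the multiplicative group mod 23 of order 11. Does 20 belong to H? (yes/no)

no

⟨16⟩ has order 11; its elements mod 23 are {1, 2, 3, 4, 6, 8, 9, 12, 13, 16, 18}.
20 is not in this set.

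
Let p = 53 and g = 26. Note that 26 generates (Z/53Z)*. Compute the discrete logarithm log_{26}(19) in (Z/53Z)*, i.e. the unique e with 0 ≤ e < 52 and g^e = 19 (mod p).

Baby-step giant-step with m = ceil(sqrt(52)) = 8.
Baby table (26^j mod 53 for j=0..7):
  0:1  1:26  2:40  3:33  4:10  5:48  6:29  7:12
Giant step factor: 26^(-8) ≡ 44 (mod 53).
Scan 19·44^i mod 53 for i = 0, 1, …:
  i=0: 19   i=1: 41   i=2: 2   i=3: 35
  i=4: 3   i=5: 26
Match at i=5, j=1: e = 5·8 + 1 = 41.

41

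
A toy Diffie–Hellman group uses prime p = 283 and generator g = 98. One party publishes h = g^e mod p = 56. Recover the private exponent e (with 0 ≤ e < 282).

Baby-step giant-step with m = ceil(sqrt(282)) = 17.
Baby table (98^j mod 283 for j=0..16):
  0:1  1:98  2:265  3:217  4:41  5:56  6:111  7:124
  8:266  9:32  10:23  11:273  12:152  13:180  14:94  15:156
  16:6
Giant step factor: 98^(-17) ≡ 193 (mod 283).
Scan 56·193^i mod 283 for i = 0, 1, …:
  i=0: 56
Match at i=0, j=5: e = 0·17 + 5 = 5.

5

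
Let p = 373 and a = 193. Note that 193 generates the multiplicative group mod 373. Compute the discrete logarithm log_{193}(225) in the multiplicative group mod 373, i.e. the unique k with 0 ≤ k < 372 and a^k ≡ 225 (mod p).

Baby-step giant-step with m = ceil(sqrt(372)) = 20.
Baby table (193^j mod 373 for j=0..19):
  0:1  1:193  2:322  3:228  4:363  5:308  6:137  7:331
  8:100  9:277  10:122  11:47  12:119  13:214  14:272  15:276
  16:302  17:98  18:264  19:224
Giant step factor: 193^(-20) ≡ 259 (mod 373).
Scan 225·259^i mod 373 for i = 0, 1, …:
  i=0: 225   i=1: 87   i=2: 153   i=3: 89
  i=4: 298   i=5: 344   i=6: 322
Match at i=6, j=2: k = 6·20 + 2 = 122.

122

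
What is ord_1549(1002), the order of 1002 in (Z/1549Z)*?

43

The order of 1002 must divide p − 1 = 1548 = 2^2 · 3^2 · 43.
Divisors: 1, 2, 3, 4, 6, 9, 12, 18, 36, 43, 86, 129, 172, 258, 387, 516, 774, 1548.
Check each in increasing order: 1002^1 ≡ 1002;  1002^2 ≡ 252;  1002^3 ≡ 17;  1002^4 ≡ 1544;  1002^6 ≡ 289;  1002^9 ≡ 266;  1002^12 ≡ 1424;  1002^18 ≡ 1051;  1002^36 ≡ 164;  1002^43 ≡ 1.
Smallest exponent giving 1 is 43.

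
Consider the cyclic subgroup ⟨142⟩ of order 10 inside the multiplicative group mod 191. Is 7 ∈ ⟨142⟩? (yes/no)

yes

7 ∈ ⟨142⟩ iff 7^10 ≡ 1 (mod 191), since |⟨142⟩| = 10.
7^10 mod 191 = 1.
Since 1 = 1, 7 lies in the subgroup.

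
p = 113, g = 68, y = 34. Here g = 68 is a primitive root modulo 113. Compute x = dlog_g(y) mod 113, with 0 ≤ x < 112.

101

Baby-step giant-step with m = ceil(sqrt(112)) = 11.
Baby table (68^j mod 113 for j=0..10):
  0:1  1:68  2:104  3:66  4:81  5:84  6:62  7:35
  8:7  9:24  10:50
Giant step factor: 68^(-11) ≡ 34 (mod 113).
Scan 34·34^i mod 113 for i = 0, 1, …:
  i=0: 34   i=1: 26   i=2: 93   i=3: 111
  i=4: 45   i=5: 61   i=6: 40   i=7: 4
  i=8: 23   i=9: 104
Match at i=9, j=2: x = 9·11 + 2 = 101.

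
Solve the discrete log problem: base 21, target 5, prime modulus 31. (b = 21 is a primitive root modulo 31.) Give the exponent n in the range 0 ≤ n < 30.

10

Successive powers of 21 modulo 31:
  21^0=1  21^1=21  21^2=7  21^3=23  21^4=18  21^5=6
  21^6=2  21^7=11  21^8=14  21^9=15  21^10=5
So 21^10 ≡ 5 (mod 31), giving n = 10.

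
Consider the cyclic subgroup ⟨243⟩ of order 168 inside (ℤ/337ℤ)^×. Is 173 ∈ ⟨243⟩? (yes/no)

yes

173 ∈ ⟨243⟩ iff 173^168 ≡ 1 (mod 337), since |⟨243⟩| = 168.
173^168 mod 337 = 1.
Since 1 = 1, 173 lies in the subgroup.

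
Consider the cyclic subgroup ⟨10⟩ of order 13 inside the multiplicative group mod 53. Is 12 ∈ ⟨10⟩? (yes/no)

no

12 ∈ ⟨10⟩ iff 12^13 ≡ 1 (mod 53), since |⟨10⟩| = 13.
12^13 mod 53 = 23.
Since 23 ≠ 1, 12 does not lie in the subgroup.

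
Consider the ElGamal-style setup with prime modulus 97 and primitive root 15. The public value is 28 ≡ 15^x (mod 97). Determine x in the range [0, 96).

69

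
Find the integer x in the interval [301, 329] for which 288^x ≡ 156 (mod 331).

304

Compute 288^301 mod 331 = 136, then multiply by 288 repeatedly:
  288^301=136  288^302=110  288^303=235  288^304=156
Found 156 at exponent 304.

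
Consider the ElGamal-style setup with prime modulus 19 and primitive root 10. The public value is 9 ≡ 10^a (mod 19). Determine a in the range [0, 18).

10

Successive powers of 10 modulo 19:
  10^0=1  10^1=10  10^2=5  10^3=12  10^4=6  10^5=3
  10^6=11  10^7=15  10^8=17  10^9=18  10^10=9
So 10^10 ≡ 9 (mod 19), giving a = 10.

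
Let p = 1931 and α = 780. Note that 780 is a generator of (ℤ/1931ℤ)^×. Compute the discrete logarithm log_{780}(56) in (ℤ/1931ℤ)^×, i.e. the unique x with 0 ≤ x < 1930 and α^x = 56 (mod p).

1825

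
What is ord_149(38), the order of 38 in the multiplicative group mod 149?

The order of 38 must divide p − 1 = 148 = 2^2 · 37.
Divisors: 1, 2, 4, 37, 74, 148.
Check each in increasing order: 38^1 ≡ 38;  38^2 ≡ 103;  38^4 ≡ 30;  38^37 ≡ 105;  38^74 ≡ 148;  38^148 ≡ 1.
Smallest exponent giving 1 is 148.

148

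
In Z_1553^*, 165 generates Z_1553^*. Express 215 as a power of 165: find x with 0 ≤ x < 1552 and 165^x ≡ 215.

Baby-step giant-step with m = ceil(sqrt(1552)) = 40.
Baby table (165^j mod 1553 for j=0..39):
  0:1  1:165  2:824  3:849  4:315  5:726  6:209  7:319
  8:1386  9:399  10:609  11:1093  12:197  13:1445  14:816  15:1082
  16:1488  17:146  18:795  19:723  20:1267  21:953  22:392  23:1007
  24:1537  25:466  26:793  27:393  28:1172  29:808  30:1315  31:1108
  32:1119  33:1381  34:1127  35:1148  36:1507  37:175  38:921  39:1324
Giant step factor: 165^(-40) ≡ 333 (mod 1553).
Scan 215·333^i mod 1553 for i = 0, 1, …:
  i=0: 215   i=1: 157   i=2: 1032   i=3: 443
  i=4: 1537
Match at i=4, j=24: x = 4·40 + 24 = 184.

184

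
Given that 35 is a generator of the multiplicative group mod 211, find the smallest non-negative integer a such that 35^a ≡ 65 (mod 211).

156

Baby-step giant-step with m = ceil(sqrt(210)) = 15.
Baby table (35^j mod 211 for j=0..14):
  0:1  1:35  2:170  3:42  4:204  5:177  6:76  7:128
  8:49  9:27  10:101  11:159  12:79  13:22  14:137
Giant step factor: 35^(-15) ≡ 40 (mod 211).
Scan 65·40^i mod 211 for i = 0, 1, …:
  i=0: 65   i=1: 68   i=2: 188   i=3: 135
  i=4: 125   i=5: 147   i=6: 183   i=7: 146
  i=8: 143   i=9: 23   i=10: 76
Match at i=10, j=6: a = 10·15 + 6 = 156.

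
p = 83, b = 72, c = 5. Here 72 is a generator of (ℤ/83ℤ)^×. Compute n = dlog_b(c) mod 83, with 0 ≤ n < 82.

37

Baby-step giant-step with m = ceil(sqrt(82)) = 10.
Baby table (72^j mod 83 for j=0..9):
  0:1  1:72  2:38  3:80  4:33  5:52  6:9  7:67
  8:10  9:56
Giant step factor: 72^(-10) ≡ 64 (mod 83).
Scan 5·64^i mod 83 for i = 0, 1, …:
  i=0: 5   i=1: 71   i=2: 62   i=3: 67
Match at i=3, j=7: n = 3·10 + 7 = 37.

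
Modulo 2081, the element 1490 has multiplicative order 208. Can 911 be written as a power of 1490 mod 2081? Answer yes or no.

yes

911 ∈ ⟨1490⟩ iff 911^208 ≡ 1 (mod 2081), since |⟨1490⟩| = 208.
911^208 mod 2081 = 1.
Since 1 = 1, 911 lies in the subgroup.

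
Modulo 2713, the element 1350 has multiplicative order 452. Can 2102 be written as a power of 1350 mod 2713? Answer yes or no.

yes

2102 ∈ ⟨1350⟩ iff 2102^452 ≡ 1 (mod 2713), since |⟨1350⟩| = 452.
2102^452 mod 2713 = 1.
Since 1 = 1, 2102 lies in the subgroup.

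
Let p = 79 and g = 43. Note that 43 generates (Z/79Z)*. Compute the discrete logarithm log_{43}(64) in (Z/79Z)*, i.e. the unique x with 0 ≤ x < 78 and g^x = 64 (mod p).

18

Successive powers of 43 modulo 79:
  43^0=1  43^1=43  43^2=32  43^3=33  43^4=76  43^5=29
  43^6=62  43^7=59  43^8=9  43^9=71  43^10=51  43^11=60
  43^12=52  43^13=24  43^14=5  43^15=57  43^16=2  43^17=7
  43^18=64
So 43^18 ≡ 64 (mod 79), giving x = 18.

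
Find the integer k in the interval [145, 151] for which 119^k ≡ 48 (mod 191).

148

Compute 119^145 mod 191 = 66, then multiply by 119 repeatedly:
  119^145=66  119^146=23  119^147=63  119^148=48
Found 48 at exponent 148.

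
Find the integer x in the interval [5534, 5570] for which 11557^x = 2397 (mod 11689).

5546

Compute 11557^5534 mod 11689 = 1256, then multiply by 11557 repeatedly:
  11557^5534=1256  11557^5535=9543  11557^5536=2736  11557^5537=1207  11557^5538=4322
  11557^5539=2257  11557^5540=5990  11557^5541=4172  11557^5542=10368  11557^5543=10726
  11557^5544=10226  11557^5545=6092  11557^5546=2397
Found 2397 at exponent 5546.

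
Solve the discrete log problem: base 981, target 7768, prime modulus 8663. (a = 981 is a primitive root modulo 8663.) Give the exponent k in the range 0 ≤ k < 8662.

Baby-step giant-step with m = ceil(sqrt(8662)) = 94.
Baby table (981^j mod 8663 for j=0..93):
  0:1  1:981  2:768  3:8390  4:740  5:6911  6:5225  7:5892
  8:1831  9:2970  10:2802  11:2591  12:3512  13:6061  14:3023  15:2817
  16:8643  17:6369  18:1966  19:5460  20:2526  21:388  22:8119  23:3442
  24:6695  25:1241  26:4601  27:158  28:7727  29:62  30:181  31:4301
  32:400  33:2565  34:3995  35:3419  36:1458  37:903  38:2217  39:464
  40:4708  41:1169  42:3273  43:5503  44:1394  45:7423  46:5043  47:610
  48:663  49:678  50:6730  51:924  52:5492  53:7929  54:7638  55:8046
  56:1133  57:2609  58:3844  59:2559  60:6772  61:7474  62:3096  63:5126
  64:4066  65:3766  66:4008  67:7509  68:2779  69:6017  70:3174  71:3677
  72:3329  73:8461  74:1087  75:798  76:3168  77:6454  78:7384  79:1436
  80:5310  81:2647  82:6470  83:5754  84:5061  85:942  86:5824  87:4427
  88:2724  89:4040  90:4249  91:1366  92:5944  93:865
Giant step factor: 981^(-94) ≡ 6439 (mod 8663).
Scan 7768·6439^i mod 8663 for i = 0, 1, …:
  i=0: 7768   i=1: 6653   i=2: 132   i=3: 974
  i=4: 8237   i=5: 3157   i=6: 4525   i=7: 2806
  i=8: 5479   i=9: 3545     …   i=44: 508
  i=45: 5061
Match at i=45, j=84: k = 45·94 + 84 = 4314.

4314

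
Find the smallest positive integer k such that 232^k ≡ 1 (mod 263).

The order of 232 must divide p − 1 = 262 = 2 · 131.
Divisors: 1, 2, 131, 262.
Check each in increasing order: 232^1 ≡ 232;  232^2 ≡ 172;  232^131 ≡ 262;  232^262 ≡ 1.
Smallest exponent giving 1 is 262.

262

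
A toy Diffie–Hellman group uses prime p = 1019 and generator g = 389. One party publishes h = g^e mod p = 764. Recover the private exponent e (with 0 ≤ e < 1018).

513

Baby-step giant-step with m = ceil(sqrt(1018)) = 32.
Baby table (389^j mod 1019 for j=0..31):
  0:1  1:389  2:509  3:315  4:255  5:352  6:382  7:843
  8:828  9:88  10:605  11:975  12:207  13:22  14:406  15:1008
  16:816  17:515  18:611  19:252  20:204  21:893  22:917  23:63
  24:51  25:478  26:484  27:780  28:777  29:629  30:121  31:195
Giant step factor: 389^(-32) ≡ 320 (mod 1019).
Scan 764·320^i mod 1019 for i = 0, 1, …:
  i=0: 764   i=1: 939   i=2: 894   i=3: 760
  i=4: 678   i=5: 932   i=6: 692   i=7: 317
  i=8: 559   i=9: 555     …   i=15: 412
  i=16: 389
Match at i=16, j=1: e = 16·32 + 1 = 513.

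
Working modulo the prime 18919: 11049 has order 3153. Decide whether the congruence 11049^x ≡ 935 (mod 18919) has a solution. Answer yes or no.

yes

935 ∈ ⟨11049⟩ iff 935^3153 ≡ 1 (mod 18919), since |⟨11049⟩| = 3153.
935^3153 mod 18919 = 1.
Since 1 = 1, 935 lies in the subgroup.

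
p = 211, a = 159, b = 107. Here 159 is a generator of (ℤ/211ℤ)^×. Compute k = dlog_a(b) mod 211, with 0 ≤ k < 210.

42

Baby-step giant-step with m = ceil(sqrt(210)) = 15.
Baby table (159^j mod 211 for j=0..14):
  0:1  1:159  2:172  3:129  4:44  5:33  6:183  7:190
  8:37  9:186  10:34  11:131  12:151  13:166  14:19
Giant step factor: 159^(-15) ≡ 63 (mod 211).
Scan 107·63^i mod 211 for i = 0, 1, …:
  i=0: 107   i=1: 200   i=2: 151
Match at i=2, j=12: k = 2·15 + 12 = 42.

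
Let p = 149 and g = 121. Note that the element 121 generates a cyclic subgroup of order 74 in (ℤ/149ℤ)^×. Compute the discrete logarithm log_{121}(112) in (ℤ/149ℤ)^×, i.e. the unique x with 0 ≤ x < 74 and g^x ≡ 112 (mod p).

19

Baby-step giant-step with m = ceil(sqrt(74)) = 9.
Baby table (121^j mod 149 for j=0..8):
  0:1  1:121  2:39  3:100  4:31  5:26  6:17  7:120
  8:67
Giant step factor: 121^(-9) ≡ 22 (mod 149).
Scan 112·22^i mod 149 for i = 0, 1, …:
  i=0: 112   i=1: 80   i=2: 121
Match at i=2, j=1: x = 2·9 + 1 = 19.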